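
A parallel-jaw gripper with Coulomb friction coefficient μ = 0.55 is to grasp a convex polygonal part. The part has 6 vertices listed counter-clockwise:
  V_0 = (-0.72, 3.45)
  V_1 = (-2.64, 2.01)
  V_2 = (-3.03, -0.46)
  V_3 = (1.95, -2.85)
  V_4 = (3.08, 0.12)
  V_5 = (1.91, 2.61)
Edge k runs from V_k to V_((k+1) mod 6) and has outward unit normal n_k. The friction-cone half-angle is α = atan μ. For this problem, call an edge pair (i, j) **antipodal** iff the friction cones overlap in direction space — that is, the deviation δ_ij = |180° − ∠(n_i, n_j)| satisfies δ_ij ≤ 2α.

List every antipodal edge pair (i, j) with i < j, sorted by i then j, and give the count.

count = 5; pairs: (0,3), (1,3), (1,4), (2,4), (2,5)

α = atan 0.55 = 28.81°;  2α = 57.62°
n_0 = (-0.6000, +0.8000)
n_1 = (-0.9878, +0.1560)
n_2 = (-0.4327, -0.9016)
n_3 = (+0.9346, -0.3556)
n_4 = (+0.9051, +0.4253)
n_5 = (+0.3042, +0.9526)
  (0,1): δ = 135.84°  ·
  (0,2): δ = 62.51°  ·
  (0,3): δ = 32.30°  ✓
  (0,4): δ = 78.30°  ·
  (0,5): δ = 125.42°  ·
  (1,2): δ = 106.66°  ·
  (1,3): δ = 11.86°  ✓
  (1,4): δ = 34.14°  ✓
  (1,5): δ = 81.26°  ·
  (2,3): δ = 85.19°  ·
  (2,4): δ = 39.19°  ✓
  (2,5): δ = 7.92°  ✓
  (3,4): δ = 134.00°  ·
  (3,5): δ = 86.88°  ·
  (4,5): δ = 132.88°  ·
antipodal pairs: 5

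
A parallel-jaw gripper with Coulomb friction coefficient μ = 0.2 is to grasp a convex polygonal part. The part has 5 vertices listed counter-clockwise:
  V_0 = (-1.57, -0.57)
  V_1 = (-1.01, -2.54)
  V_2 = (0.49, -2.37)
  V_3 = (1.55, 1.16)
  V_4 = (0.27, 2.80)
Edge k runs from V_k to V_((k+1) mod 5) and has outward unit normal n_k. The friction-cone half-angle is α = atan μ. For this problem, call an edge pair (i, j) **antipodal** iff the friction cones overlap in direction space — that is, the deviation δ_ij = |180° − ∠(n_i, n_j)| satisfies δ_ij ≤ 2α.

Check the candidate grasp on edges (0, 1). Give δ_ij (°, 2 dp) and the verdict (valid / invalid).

δ = 99.40°, invalid

α = atan 0.2 = 11.31°;  2α = 22.62°
edge 0: e_0 = (+0.56, -1.97);  n_0 = (-0.9619, -0.2734)
edge 1: e_1 = (+1.50, +0.17);  n_1 = (+0.1126, -0.9936)
∠(n_0, n_1) = 80.60°
δ = |180° − 80.60°| = 99.40°
99.40° > 2α = 22.62°  →  invalid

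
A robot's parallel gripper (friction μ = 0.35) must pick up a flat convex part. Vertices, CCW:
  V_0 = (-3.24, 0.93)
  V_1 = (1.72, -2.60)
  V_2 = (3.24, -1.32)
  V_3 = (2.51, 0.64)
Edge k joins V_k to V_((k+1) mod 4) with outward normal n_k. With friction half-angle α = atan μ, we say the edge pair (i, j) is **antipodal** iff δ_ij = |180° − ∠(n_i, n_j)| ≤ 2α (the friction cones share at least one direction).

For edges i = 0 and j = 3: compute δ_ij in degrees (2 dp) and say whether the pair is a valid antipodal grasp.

α = atan 0.35 = 19.29°;  2α = 38.58°
edge 0: e_0 = (+4.96, -3.53);  n_0 = (-0.5798, -0.8147)
edge 3: e_3 = (-5.75, +0.29);  n_3 = (+0.0504, +0.9987)
∠(n_0, n_3) = 147.45°
δ = |180° − 147.45°| = 32.55°
32.55° ≤ 2α = 38.58°  →  valid

δ = 32.55°, valid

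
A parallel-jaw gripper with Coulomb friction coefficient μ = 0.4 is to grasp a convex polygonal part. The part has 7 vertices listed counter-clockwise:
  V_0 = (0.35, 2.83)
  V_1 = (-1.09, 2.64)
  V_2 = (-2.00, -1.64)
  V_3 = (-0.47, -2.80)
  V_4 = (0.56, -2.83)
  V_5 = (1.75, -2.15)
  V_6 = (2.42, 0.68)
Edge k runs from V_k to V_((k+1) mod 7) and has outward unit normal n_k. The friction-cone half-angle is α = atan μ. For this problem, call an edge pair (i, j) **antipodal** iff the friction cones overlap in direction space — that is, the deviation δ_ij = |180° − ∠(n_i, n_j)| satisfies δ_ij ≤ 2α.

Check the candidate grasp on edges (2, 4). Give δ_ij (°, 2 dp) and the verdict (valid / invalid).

α = atan 0.4 = 21.80°;  2α = 43.60°
edge 2: e_2 = (+1.53, -1.16);  n_2 = (-0.6042, -0.7969)
edge 4: e_4 = (+1.19, +0.68);  n_4 = (+0.4961, -0.8682)
∠(n_2, n_4) = 66.91°
δ = |180° − 66.91°| = 113.09°
113.09° > 2α = 43.60°  →  invalid

δ = 113.09°, invalid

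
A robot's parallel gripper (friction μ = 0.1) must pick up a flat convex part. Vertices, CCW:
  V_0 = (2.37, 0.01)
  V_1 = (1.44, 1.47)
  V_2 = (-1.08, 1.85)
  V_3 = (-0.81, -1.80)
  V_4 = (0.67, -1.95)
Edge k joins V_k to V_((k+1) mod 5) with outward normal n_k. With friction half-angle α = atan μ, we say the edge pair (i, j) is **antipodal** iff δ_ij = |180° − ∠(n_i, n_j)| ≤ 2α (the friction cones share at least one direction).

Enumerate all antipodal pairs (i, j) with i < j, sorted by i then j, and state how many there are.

count = 1; pairs: (1,3)

α = atan 0.1 = 5.71°;  2α = 11.42°
n_0 = (+0.8434, +0.5372)
n_1 = (+0.1491, +0.9888)
n_2 = (-0.9973, -0.0738)
n_3 = (-0.1008, -0.9949)
n_4 = (+0.7554, -0.6552)
  (0,1): δ = 131.07°  ·
  (0,2): δ = 28.27°  ·
  (0,3): δ = 51.72°  ·
  (0,4): δ = 106.57°  ·
  (1,2): δ = 77.19°  ·
  (1,3): δ = 2.79°  ✓
  (1,4): δ = 57.64°  ·
  (2,3): δ = 100.02°  ·
  (2,4): δ = 45.17°  ·
  (3,4): δ = 125.15°  ·
antipodal pairs: 1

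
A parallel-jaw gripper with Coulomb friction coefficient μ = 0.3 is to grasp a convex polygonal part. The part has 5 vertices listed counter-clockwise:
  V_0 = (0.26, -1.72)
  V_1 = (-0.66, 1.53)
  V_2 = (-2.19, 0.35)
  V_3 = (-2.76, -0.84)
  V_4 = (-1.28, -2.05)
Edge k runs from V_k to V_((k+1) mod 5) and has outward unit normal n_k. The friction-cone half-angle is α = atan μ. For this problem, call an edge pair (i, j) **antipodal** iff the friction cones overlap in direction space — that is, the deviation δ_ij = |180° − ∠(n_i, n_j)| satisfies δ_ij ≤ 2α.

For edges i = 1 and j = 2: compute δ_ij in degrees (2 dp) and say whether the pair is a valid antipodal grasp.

δ = 153.23°, invalid

α = atan 0.3 = 16.70°;  2α = 33.40°
edge 1: e_1 = (-1.53, -1.18);  n_1 = (-0.6107, +0.7919)
edge 2: e_2 = (-0.57, -1.19);  n_2 = (-0.9019, +0.4320)
∠(n_1, n_2) = 26.77°
δ = |180° − 26.77°| = 153.23°
153.23° > 2α = 33.40°  →  invalid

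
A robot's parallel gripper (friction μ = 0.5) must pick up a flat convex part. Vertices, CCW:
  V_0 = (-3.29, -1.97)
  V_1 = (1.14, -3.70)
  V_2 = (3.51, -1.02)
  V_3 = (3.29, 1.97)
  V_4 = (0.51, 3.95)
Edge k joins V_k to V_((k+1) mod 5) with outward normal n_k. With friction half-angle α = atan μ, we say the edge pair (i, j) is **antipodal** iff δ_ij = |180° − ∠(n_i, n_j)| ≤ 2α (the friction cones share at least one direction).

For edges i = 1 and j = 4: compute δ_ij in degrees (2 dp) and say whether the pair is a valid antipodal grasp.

δ = 8.79°, valid

α = atan 0.5 = 26.57°;  2α = 53.13°
edge 1: e_1 = (+2.37, +2.68);  n_1 = (+0.7491, -0.6625)
edge 4: e_4 = (-3.80, -5.92);  n_4 = (-0.8415, +0.5402)
∠(n_1, n_4) = 171.21°
δ = |180° − 171.21°| = 8.79°
8.79° ≤ 2α = 53.13°  →  valid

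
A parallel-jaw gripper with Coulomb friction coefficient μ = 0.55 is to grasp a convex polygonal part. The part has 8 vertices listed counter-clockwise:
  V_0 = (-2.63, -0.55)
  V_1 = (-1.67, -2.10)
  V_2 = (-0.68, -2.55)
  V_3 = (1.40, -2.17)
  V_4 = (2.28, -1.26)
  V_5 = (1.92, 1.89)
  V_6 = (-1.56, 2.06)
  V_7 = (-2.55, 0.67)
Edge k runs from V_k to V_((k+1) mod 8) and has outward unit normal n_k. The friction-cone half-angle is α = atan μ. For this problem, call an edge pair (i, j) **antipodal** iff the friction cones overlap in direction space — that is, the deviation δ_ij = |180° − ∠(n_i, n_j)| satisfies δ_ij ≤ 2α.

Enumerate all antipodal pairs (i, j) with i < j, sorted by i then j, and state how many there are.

α = atan 0.55 = 28.81°;  2α = 57.62°
n_0 = (-0.8501, -0.5265)
n_1 = (-0.4138, -0.9104)
n_2 = (+0.1797, -0.9837)
n_3 = (+0.7189, -0.6952)
n_4 = (+0.9935, +0.1135)
n_5 = (+0.0488, +0.9988)
n_6 = (-0.8145, +0.5801)
n_7 = (-0.9979, +0.0654)
  (0,1): δ = 146.22°  ·
  (0,2): δ = 111.42°  ·
  (0,3): δ = 75.81°  ·
  (0,4): δ = 25.25°  ✓
  (0,5): δ = 55.43°  ✓
  (0,6): δ = 112.77°  ·
  (0,7): δ = 144.48°  ·
  (1,2): δ = 145.20°  ·
  (1,3): δ = 109.60°  ·
  (1,4): δ = 59.04°  ·
  (1,5): δ = 21.65°  ✓
  (1,6): δ = 78.98°  ·
  (1,7): δ = 110.69°  ·
  (2,3): δ = 144.39°  ·
  (2,4): δ = 93.83°  ·
  (2,5): δ = 13.15°  ✓
  (2,6): δ = 44.19°  ✓
  (2,7): δ = 75.89°  ·
  (3,4): δ = 129.44°  ·
  (3,5): δ = 48.76°  ✓
  (3,6): δ = 8.58°  ✓
  (3,7): δ = 40.29°  ✓
  (4,5): δ = 99.32°  ·
  (4,6): δ = 41.98°  ✓
  (4,7): δ = 10.27°  ✓
  (5,6): δ = 122.66°  ·
  (5,7): δ = 90.96°  ·
  (6,7): δ = 148.29°  ·
antipodal pairs: 10

count = 10; pairs: (0,4), (0,5), (1,5), (2,5), (2,6), (3,5), (3,6), (3,7), (4,6), (4,7)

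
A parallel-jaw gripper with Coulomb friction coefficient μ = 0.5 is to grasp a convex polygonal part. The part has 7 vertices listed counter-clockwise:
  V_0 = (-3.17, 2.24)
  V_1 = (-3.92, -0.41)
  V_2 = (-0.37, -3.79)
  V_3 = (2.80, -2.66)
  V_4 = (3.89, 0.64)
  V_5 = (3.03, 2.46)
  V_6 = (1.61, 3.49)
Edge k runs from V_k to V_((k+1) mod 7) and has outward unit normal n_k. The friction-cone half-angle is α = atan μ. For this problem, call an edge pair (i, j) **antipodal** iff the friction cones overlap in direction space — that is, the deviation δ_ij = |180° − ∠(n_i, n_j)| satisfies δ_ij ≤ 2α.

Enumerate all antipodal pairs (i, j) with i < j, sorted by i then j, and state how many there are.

α = atan 0.5 = 26.57°;  2α = 53.13°
n_0 = (-0.9622, +0.2723)
n_1 = (-0.6896, -0.7242)
n_2 = (+0.3358, -0.9419)
n_3 = (+0.9495, -0.3136)
n_4 = (+0.9041, +0.4272)
n_5 = (+0.5872, +0.8095)
n_6 = (-0.2530, +0.9675)
  (0,1): δ = 117.79°  ·
  (0,2): δ = 54.58°  ·
  (0,3): δ = 2.48°  ✓
  (0,4): δ = 41.09°  ✓
  (0,5): δ = 69.85°  ·
  (0,6): δ = 120.46°  ·
  (1,2): δ = 116.79°  ·
  (1,3): δ = 64.68°  ·
  (1,4): δ = 21.11°  ✓
  (1,5): δ = 7.64°  ✓
  (1,6): δ = 58.25°  ·
  (2,3): δ = 127.90°  ·
  (2,4): δ = 84.33°  ·
  (2,5): δ = 55.57°  ·
  (2,6): δ = 4.96°  ✓
  (3,4): δ = 136.43°  ·
  (3,5): δ = 107.68°  ·
  (3,6): δ = 57.07°  ·
  (4,5): δ = 151.25°  ·
  (4,6): δ = 100.64°  ·
  (5,6): δ = 129.39°  ·
antipodal pairs: 5

count = 5; pairs: (0,3), (0,4), (1,4), (1,5), (2,6)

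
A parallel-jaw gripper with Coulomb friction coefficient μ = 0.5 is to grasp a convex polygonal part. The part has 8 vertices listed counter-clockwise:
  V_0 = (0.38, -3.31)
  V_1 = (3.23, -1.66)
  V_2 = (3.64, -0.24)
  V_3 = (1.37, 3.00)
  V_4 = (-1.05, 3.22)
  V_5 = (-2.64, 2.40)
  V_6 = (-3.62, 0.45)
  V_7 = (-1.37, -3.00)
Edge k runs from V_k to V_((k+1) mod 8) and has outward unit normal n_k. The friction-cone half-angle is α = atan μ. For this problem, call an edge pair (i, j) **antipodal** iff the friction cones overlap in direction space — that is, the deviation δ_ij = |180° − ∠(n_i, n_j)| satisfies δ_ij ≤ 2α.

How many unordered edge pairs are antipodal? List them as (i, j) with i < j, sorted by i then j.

count = 11; pairs: (0,3), (0,4), (0,5), (1,4), (1,5), (1,6), (2,6), (2,7), (3,6), (3,7), (4,7)

α = atan 0.5 = 26.57°;  2α = 53.13°
n_0 = (+0.5010, -0.8654)
n_1 = (+0.9608, -0.2774)
n_2 = (+0.8190, +0.5738)
n_3 = (+0.0905, +0.9959)
n_4 = (-0.4584, +0.8888)
n_5 = (-0.8935, +0.4490)
n_6 = (-0.8376, -0.5463)
n_7 = (-0.1744, -0.9847)
  (0,1): δ = 136.17°  ·
  (0,2): δ = 85.05°  ·
  (0,3): δ = 35.26°  ✓
  (0,4): δ = 2.79°  ✓
  (0,5): δ = 33.25°  ✓
  (0,6): δ = 93.04°  ·
  (0,7): δ = 139.89°  ·
  (1,2): δ = 128.88°  ·
  (1,3): δ = 79.09°  ·
  (1,4): δ = 46.61°  ✓
  (1,5): δ = 10.58°  ✓
  (1,6): δ = 49.22°  ✓
  (1,7): δ = 96.06°  ·
  (2,3): δ = 130.21°  ·
  (2,4): δ = 97.73°  ·
  (2,5): δ = 61.70°  ·
  (2,6): δ = 1.90°  ✓
  (2,7): δ = 44.94°  ✓
  (3,4): δ = 147.52°  ·
  (3,5): δ = 111.49°  ·
  (3,6): δ = 51.69°  ✓
  (3,7): δ = 4.85°  ✓
  (4,5): δ = 143.96°  ·
  (4,6): δ = 84.17°  ·
  (4,7): δ = 37.33°  ✓
  (5,6): δ = 120.21°  ·
  (5,7): δ = 73.36°  ·
  (6,7): δ = 133.16°  ·
antipodal pairs: 11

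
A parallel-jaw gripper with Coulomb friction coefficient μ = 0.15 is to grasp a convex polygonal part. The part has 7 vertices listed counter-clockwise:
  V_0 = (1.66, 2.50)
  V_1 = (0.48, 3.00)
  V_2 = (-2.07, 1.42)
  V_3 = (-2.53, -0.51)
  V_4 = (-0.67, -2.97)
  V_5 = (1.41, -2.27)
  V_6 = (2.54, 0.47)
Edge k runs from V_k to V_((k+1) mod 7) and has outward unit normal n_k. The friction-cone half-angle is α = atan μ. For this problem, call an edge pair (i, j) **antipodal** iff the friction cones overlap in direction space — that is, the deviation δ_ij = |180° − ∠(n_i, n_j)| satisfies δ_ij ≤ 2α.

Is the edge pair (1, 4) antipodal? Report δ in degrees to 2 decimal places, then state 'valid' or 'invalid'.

α = atan 0.15 = 8.53°;  2α = 17.06°
edge 1: e_1 = (-2.55, -1.58);  n_1 = (-0.5267, +0.8501)
edge 4: e_4 = (+2.08, +0.70);  n_4 = (+0.3190, -0.9478)
∠(n_1, n_4) = 166.82°
δ = |180° − 166.82°| = 13.18°
13.18° ≤ 2α = 17.06°  →  valid

δ = 13.18°, valid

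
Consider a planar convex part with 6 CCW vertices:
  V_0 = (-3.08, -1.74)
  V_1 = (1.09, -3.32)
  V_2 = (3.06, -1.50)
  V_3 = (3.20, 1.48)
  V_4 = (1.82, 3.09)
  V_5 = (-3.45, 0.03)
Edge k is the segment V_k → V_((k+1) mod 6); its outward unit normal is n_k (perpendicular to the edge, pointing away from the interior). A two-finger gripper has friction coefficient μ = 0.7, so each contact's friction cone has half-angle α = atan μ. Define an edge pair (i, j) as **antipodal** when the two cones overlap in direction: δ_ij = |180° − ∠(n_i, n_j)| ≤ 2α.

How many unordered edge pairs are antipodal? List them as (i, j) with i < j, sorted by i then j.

count = 7; pairs: (0,3), (0,4), (1,4), (1,5), (2,4), (2,5), (3,5)

α = atan 0.7 = 34.99°;  2α = 69.98°
n_0 = (-0.3543, -0.9351)
n_1 = (+0.6786, -0.7345)
n_2 = (+0.9989, -0.0469)
n_3 = (+0.7593, +0.6508)
n_4 = (-0.5021, +0.8648)
n_5 = (-0.9788, -0.2046)
  (0,1): δ = 116.51°  ·
  (0,2): δ = 71.94°  ·
  (0,3): δ = 28.65°  ✓
  (0,4): δ = 50.89°  ✓
  (0,5): δ = 122.56°  ·
  (1,2): δ = 135.42°  ·
  (1,3): δ = 92.13°  ·
  (1,4): δ = 12.59°  ✓
  (1,5): δ = 59.07°  ✓
  (2,3): δ = 136.71°  ·
  (2,4): δ = 57.17°  ✓
  (2,5): δ = 14.50°  ✓
  (3,4): δ = 100.46°  ·
  (3,5): δ = 28.79°  ✓
  (4,5): δ = 108.33°  ·
antipodal pairs: 7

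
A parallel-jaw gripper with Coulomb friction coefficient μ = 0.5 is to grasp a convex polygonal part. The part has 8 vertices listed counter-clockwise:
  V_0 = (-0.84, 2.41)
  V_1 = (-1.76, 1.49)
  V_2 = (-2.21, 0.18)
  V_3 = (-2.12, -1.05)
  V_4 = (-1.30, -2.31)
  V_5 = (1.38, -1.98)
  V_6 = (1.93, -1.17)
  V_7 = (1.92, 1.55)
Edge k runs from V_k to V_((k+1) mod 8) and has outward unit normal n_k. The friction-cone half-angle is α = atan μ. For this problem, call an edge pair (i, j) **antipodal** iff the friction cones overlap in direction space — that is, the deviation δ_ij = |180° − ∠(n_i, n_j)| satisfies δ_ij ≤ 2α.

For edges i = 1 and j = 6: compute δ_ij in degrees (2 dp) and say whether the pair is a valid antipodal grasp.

δ = 19.17°, valid

α = atan 0.5 = 26.57°;  2α = 53.13°
edge 1: e_1 = (-0.45, -1.31);  n_1 = (-0.9458, +0.3249)
edge 6: e_6 = (-0.01, +2.72);  n_6 = (+1.0000, +0.0037)
∠(n_1, n_6) = 160.83°
δ = |180° − 160.83°| = 19.17°
19.17° ≤ 2α = 53.13°  →  valid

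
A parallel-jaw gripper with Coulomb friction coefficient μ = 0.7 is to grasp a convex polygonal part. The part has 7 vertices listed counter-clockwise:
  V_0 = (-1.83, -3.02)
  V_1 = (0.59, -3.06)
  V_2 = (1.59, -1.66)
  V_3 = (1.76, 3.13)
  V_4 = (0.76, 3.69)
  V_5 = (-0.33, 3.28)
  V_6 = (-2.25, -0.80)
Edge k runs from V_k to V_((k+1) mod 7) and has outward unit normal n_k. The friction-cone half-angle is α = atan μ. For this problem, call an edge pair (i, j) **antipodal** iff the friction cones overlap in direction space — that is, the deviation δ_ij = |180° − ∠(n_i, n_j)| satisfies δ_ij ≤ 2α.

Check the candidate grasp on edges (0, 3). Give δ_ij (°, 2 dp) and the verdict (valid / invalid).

δ = 28.30°, valid

α = atan 0.7 = 34.99°;  2α = 69.98°
edge 0: e_0 = (+2.42, -0.04);  n_0 = (-0.0165, -0.9999)
edge 3: e_3 = (-1.00, +0.56);  n_3 = (+0.4886, +0.8725)
∠(n_0, n_3) = 151.70°
δ = |180° − 151.70°| = 28.30°
28.30° ≤ 2α = 69.98°  →  valid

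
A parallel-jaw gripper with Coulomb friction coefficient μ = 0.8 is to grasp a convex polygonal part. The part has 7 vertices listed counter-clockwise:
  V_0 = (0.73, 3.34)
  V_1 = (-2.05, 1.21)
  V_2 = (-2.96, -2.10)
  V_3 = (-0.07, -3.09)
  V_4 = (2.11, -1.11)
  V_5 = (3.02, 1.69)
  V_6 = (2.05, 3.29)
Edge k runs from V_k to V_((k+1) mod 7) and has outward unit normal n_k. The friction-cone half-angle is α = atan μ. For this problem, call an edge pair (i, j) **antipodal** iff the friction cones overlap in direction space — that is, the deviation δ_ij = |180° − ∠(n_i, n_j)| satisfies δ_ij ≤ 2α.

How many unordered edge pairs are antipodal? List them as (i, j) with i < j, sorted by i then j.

α = atan 0.8 = 38.66°;  2α = 77.32°
n_0 = (-0.6082, +0.7938)
n_1 = (-0.9642, +0.2651)
n_2 = (-0.3241, -0.9460)
n_3 = (+0.6723, -0.7402)
n_4 = (+0.9510, -0.3091)
n_5 = (+0.8551, +0.5184)
n_6 = (+0.0379, +0.9993)
  (0,1): δ = 142.83°  ·
  (0,2): δ = 56.37°  ✓
  (0,3): δ = 4.79°  ✓
  (0,4): δ = 34.54°  ✓
  (0,5): δ = 83.77°  ·
  (0,6): δ = 140.37°  ·
  (1,2): δ = 93.54°  ·
  (1,3): δ = 32.38°  ✓
  (1,4): δ = 2.63°  ✓
  (1,5): δ = 46.60°  ✓
  (1,6): δ = 103.20°  ·
  (2,3): δ = 118.84°  ·
  (2,4): δ = 89.09°  ·
  (2,5): δ = 39.86°  ✓
  (2,6): δ = 16.74°  ✓
  (3,4): δ = 150.25°  ·
  (3,5): δ = 101.02°  ·
  (3,6): δ = 44.42°  ✓
  (4,5): δ = 130.77°  ·
  (4,6): δ = 74.17°  ✓
  (5,6): δ = 123.40°  ·
antipodal pairs: 10

count = 10; pairs: (0,2), (0,3), (0,4), (1,3), (1,4), (1,5), (2,5), (2,6), (3,6), (4,6)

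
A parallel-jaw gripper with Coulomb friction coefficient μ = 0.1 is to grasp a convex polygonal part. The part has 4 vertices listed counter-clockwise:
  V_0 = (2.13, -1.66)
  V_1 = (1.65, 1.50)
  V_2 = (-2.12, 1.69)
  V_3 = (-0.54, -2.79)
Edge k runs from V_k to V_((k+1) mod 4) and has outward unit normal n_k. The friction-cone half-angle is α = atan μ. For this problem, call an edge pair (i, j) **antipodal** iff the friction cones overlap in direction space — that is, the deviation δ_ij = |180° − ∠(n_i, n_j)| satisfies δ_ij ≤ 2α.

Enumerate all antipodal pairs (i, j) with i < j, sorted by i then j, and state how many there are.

count = 1; pairs: (0,2)

α = atan 0.1 = 5.71°;  2α = 11.42°
n_0 = (+0.9887, +0.1502)
n_1 = (+0.0503, +0.9987)
n_2 = (-0.9431, -0.3326)
n_3 = (+0.3898, -0.9209)
  (0,1): δ = 101.52°  ·
  (0,2): δ = 10.79°  ✓
  (0,3): δ = 104.30°  ·
  (1,2): δ = 67.69°  ·
  (1,3): δ = 25.82°  ·
  (2,3): δ = 86.49°  ·
antipodal pairs: 1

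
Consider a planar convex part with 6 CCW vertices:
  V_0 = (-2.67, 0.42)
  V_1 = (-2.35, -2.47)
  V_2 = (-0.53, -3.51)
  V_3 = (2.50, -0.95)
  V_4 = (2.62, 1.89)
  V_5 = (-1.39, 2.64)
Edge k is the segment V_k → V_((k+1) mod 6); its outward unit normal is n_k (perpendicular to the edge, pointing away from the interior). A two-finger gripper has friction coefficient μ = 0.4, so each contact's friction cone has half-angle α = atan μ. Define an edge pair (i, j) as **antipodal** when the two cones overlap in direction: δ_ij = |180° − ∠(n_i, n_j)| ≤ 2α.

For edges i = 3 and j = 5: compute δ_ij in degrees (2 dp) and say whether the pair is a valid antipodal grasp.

δ = 27.55°, valid

α = atan 0.4 = 21.80°;  2α = 43.60°
edge 3: e_3 = (+0.12, +2.84);  n_3 = (+0.9991, -0.0422)
edge 5: e_5 = (-1.28, -2.22);  n_5 = (-0.8663, +0.4995)
∠(n_3, n_5) = 152.45°
δ = |180° − 152.45°| = 27.55°
27.55° ≤ 2α = 43.60°  →  valid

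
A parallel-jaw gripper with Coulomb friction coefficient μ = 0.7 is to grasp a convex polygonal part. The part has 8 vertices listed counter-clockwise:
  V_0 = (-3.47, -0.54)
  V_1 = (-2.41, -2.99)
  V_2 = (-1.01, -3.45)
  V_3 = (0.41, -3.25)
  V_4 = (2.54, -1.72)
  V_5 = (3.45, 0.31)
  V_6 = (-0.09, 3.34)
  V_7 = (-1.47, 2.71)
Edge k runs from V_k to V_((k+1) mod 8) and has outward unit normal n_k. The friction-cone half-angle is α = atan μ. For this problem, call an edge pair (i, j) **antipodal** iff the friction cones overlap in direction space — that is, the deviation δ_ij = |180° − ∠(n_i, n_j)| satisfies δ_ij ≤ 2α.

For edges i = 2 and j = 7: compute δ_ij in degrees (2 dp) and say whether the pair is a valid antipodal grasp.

δ = 50.38°, valid

α = atan 0.7 = 34.99°;  2α = 69.98°
edge 2: e_2 = (+1.42, +0.20);  n_2 = (+0.1395, -0.9902)
edge 7: e_7 = (-2.00, -3.25);  n_7 = (-0.8517, +0.5241)
∠(n_2, n_7) = 129.62°
δ = |180° − 129.62°| = 50.38°
50.38° ≤ 2α = 69.98°  →  valid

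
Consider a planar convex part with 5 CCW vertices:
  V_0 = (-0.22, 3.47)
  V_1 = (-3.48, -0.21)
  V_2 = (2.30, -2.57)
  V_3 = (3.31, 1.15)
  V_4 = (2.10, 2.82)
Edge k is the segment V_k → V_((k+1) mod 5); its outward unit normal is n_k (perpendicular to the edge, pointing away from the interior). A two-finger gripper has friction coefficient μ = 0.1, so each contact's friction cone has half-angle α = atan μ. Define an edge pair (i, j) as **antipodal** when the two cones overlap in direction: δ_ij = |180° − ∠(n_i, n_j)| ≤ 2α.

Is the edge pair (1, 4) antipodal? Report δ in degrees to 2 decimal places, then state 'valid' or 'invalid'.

α = atan 0.1 = 5.71°;  2α = 11.42°
edge 1: e_1 = (+5.78, -2.36);  n_1 = (-0.3780, -0.9258)
edge 4: e_4 = (-2.32, +0.65);  n_4 = (+0.2698, +0.9629)
∠(n_1, n_4) = 173.44°
δ = |180° − 173.44°| = 6.56°
6.56° ≤ 2α = 11.42°  →  valid

δ = 6.56°, valid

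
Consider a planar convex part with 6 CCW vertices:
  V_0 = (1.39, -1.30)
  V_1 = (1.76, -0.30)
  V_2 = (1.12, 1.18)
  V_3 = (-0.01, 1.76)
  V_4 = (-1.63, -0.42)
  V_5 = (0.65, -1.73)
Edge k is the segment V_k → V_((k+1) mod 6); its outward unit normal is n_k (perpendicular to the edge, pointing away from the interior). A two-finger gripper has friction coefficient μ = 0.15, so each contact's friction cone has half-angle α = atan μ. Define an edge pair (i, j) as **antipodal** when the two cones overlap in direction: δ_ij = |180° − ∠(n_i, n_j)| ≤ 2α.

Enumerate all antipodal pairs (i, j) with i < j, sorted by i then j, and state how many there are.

α = atan 0.15 = 8.53°;  2α = 17.06°
n_0 = (+0.9379, -0.3470)
n_1 = (+0.9179, +0.3969)
n_2 = (+0.4566, +0.8897)
n_3 = (-0.8026, +0.5965)
n_4 = (-0.4982, -0.8671)
n_5 = (+0.5024, -0.8646)
  (0,1): δ = 136.31°  ·
  (0,2): δ = 96.87°  ·
  (0,3): δ = 16.31°  ✓
  (0,4): δ = 80.42°  ·
  (0,5): δ = 140.46°  ·
  (1,2): δ = 140.56°  ·
  (1,3): δ = 60.00°  ·
  (1,4): δ = 36.73°  ·
  (1,5): δ = 96.77°  ·
  (2,3): δ = 99.45°  ·
  (2,4): δ = 2.71°  ✓
  (2,5): δ = 57.33°  ·
  (3,4): δ = 83.26°  ·
  (3,5): δ = 23.22°  ·
  (4,5): δ = 119.96°  ·
antipodal pairs: 2

count = 2; pairs: (0,3), (2,4)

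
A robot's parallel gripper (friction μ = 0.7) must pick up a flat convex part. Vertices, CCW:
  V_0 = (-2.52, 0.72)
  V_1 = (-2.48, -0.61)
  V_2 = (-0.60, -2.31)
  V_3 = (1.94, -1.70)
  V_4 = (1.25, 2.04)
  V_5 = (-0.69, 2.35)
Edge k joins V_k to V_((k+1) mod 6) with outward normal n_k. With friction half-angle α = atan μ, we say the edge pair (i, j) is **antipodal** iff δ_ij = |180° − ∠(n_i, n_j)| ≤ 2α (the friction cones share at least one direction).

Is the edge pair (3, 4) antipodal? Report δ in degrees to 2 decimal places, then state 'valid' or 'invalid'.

δ = 109.53°, invalid

α = atan 0.7 = 34.99°;  2α = 69.98°
edge 3: e_3 = (-0.69, +3.74);  n_3 = (+0.9834, +0.1814)
edge 4: e_4 = (-1.94, +0.31);  n_4 = (+0.1578, +0.9875)
∠(n_3, n_4) = 70.47°
δ = |180° − 70.47°| = 109.53°
109.53° > 2α = 69.98°  →  invalid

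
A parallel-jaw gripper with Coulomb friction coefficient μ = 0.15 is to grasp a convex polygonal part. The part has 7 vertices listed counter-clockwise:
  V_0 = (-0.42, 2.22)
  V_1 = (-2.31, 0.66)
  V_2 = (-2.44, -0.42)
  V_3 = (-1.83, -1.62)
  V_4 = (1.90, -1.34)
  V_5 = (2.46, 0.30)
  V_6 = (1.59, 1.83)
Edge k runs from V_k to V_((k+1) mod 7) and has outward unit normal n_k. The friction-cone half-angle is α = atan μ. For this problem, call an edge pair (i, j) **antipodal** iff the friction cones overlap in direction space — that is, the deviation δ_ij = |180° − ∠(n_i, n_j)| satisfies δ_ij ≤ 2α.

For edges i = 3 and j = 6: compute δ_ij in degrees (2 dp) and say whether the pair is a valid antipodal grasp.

α = atan 0.15 = 8.53°;  2α = 17.06°
edge 3: e_3 = (+3.73, +0.28);  n_3 = (+0.0749, -0.9972)
edge 6: e_6 = (-2.01, +0.39);  n_6 = (+0.1905, +0.9817)
∠(n_3, n_6) = 164.73°
δ = |180° − 164.73°| = 15.27°
15.27° ≤ 2α = 17.06°  →  valid

δ = 15.27°, valid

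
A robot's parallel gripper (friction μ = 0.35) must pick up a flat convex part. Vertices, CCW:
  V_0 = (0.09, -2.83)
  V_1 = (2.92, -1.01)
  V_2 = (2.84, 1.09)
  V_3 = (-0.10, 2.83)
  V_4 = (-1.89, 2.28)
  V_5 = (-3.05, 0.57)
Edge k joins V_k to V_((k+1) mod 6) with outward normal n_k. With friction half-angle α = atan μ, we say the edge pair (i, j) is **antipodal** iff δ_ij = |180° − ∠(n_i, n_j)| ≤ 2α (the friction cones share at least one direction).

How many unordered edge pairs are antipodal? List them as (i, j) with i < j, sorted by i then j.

count = 4; pairs: (0,3), (0,4), (1,4), (2,5)

α = atan 0.35 = 19.29°;  2α = 38.58°
n_0 = (+0.5409, -0.8411)
n_1 = (+0.9993, +0.0381)
n_2 = (+0.5093, +0.8606)
n_3 = (-0.2937, +0.9559)
n_4 = (-0.8276, +0.5614)
n_5 = (-0.7346, -0.6785)
  (0,1): δ = 120.56°  ·
  (0,2): δ = 63.36°  ·
  (0,3): δ = 15.67°  ✓
  (0,4): δ = 23.10°  ✓
  (0,5): δ = 99.98°  ·
  (1,2): δ = 122.80°  ·
  (1,3): δ = 75.10°  ·
  (1,4): δ = 36.33°  ✓
  (1,5): δ = 40.54°  ·
  (2,3): δ = 132.30°  ·
  (2,4): δ = 93.53°  ·
  (2,5): δ = 16.66°  ✓
  (3,4): δ = 141.23°  ·
  (3,5): δ = 64.36°  ·
  (4,5): δ = 103.13°  ·
antipodal pairs: 4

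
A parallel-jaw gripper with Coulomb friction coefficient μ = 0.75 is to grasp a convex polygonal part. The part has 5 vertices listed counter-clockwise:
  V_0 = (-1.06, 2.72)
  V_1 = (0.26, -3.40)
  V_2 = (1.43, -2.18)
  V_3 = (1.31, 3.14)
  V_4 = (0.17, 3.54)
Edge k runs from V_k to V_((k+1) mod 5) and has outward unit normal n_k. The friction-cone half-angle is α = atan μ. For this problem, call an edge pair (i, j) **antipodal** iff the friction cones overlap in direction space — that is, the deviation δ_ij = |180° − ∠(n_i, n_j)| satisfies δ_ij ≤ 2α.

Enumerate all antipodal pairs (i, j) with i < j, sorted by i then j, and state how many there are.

count = 6; pairs: (0,1), (0,2), (0,3), (1,3), (1,4), (2,4)

α = atan 0.75 = 36.87°;  2α = 73.74°
n_0 = (-0.9775, -0.2108)
n_1 = (+0.7217, -0.6922)
n_2 = (+0.9997, +0.0226)
n_3 = (+0.3311, +0.9436)
n_4 = (-0.5547, +0.8321)
  (0,1): δ = 55.97°  ✓
  (0,2): δ = 10.88°  ✓
  (0,3): δ = 58.49°  ✓
  (0,4): δ = 111.52°  ·
  (1,2): δ = 134.91°  ·
  (1,3): δ = 65.53°  ✓
  (1,4): δ = 12.51°  ✓
  (2,3): δ = 110.63°  ·
  (2,4): δ = 57.60°  ✓
  (3,4): δ = 126.98°  ·
antipodal pairs: 6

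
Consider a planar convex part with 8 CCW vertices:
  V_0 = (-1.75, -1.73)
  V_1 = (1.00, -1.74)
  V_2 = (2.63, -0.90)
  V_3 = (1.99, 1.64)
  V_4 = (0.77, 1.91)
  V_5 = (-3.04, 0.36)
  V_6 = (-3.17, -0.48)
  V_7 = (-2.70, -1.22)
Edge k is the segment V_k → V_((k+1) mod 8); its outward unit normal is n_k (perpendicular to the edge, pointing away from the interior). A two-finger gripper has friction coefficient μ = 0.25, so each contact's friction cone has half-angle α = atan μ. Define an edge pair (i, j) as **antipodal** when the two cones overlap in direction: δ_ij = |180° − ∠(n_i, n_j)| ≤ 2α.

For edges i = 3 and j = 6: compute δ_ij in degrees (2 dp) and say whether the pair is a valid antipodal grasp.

α = atan 0.25 = 14.04°;  2α = 28.07°
edge 3: e_3 = (-1.22, +0.27);  n_3 = (+0.2161, +0.9764)
edge 6: e_6 = (+0.47, -0.74);  n_6 = (-0.8441, -0.5361)
∠(n_3, n_6) = 134.90°
δ = |180° − 134.90°| = 45.10°
45.10° > 2α = 28.07°  →  invalid

δ = 45.10°, invalid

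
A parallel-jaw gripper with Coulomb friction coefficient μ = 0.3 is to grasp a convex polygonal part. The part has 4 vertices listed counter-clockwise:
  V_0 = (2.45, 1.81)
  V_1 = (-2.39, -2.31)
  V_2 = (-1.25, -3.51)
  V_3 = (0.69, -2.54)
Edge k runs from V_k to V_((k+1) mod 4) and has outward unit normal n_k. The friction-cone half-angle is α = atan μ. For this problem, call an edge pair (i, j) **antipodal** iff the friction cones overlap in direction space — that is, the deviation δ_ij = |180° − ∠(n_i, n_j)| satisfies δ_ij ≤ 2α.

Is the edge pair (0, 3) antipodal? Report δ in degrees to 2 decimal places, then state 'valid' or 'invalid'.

α = atan 0.3 = 16.70°;  2α = 33.40°
edge 0: e_0 = (-4.84, -4.12);  n_0 = (-0.6482, +0.7615)
edge 3: e_3 = (+1.76, +4.35);  n_3 = (+0.9270, -0.3751)
∠(n_0, n_3) = 152.43°
δ = |180° − 152.43°| = 27.57°
27.57° ≤ 2α = 33.40°  →  valid

δ = 27.57°, valid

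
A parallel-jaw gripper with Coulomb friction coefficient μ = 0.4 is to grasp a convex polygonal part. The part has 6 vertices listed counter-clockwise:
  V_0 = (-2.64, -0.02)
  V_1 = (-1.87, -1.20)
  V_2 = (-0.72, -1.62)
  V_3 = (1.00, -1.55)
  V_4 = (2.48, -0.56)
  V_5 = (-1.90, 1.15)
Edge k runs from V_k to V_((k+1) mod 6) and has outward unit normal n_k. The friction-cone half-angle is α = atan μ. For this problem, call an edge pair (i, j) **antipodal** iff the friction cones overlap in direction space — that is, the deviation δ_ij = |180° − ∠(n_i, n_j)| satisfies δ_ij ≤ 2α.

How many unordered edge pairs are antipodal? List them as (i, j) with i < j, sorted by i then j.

count = 4; pairs: (0,4), (1,4), (2,4), (3,5)

α = atan 0.4 = 21.80°;  2α = 43.60°
n_0 = (-0.8375, -0.5465)
n_1 = (-0.3431, -0.9393)
n_2 = (+0.0407, -0.9992)
n_3 = (+0.5560, -0.8312)
n_4 = (+0.3637, +0.9315)
n_5 = (-0.8451, +0.5345)
  (0,1): δ = 143.19°  ·
  (0,2): δ = 120.80°  ·
  (0,3): δ = 89.35°  ·
  (0,4): δ = 35.55°  ✓
  (0,5): δ = 114.56°  ·
  (1,2): δ = 157.61°  ·
  (1,3): δ = 126.16°  ·
  (1,4): δ = 1.26°  ✓
  (1,5): δ = 77.75°  ·
  (2,3): δ = 148.55°  ·
  (2,4): δ = 23.66°  ✓
  (2,5): δ = 55.36°  ·
  (3,4): δ = 55.11°  ·
  (3,5): δ = 23.91°  ✓
  (4,5): δ = 100.99°  ·
antipodal pairs: 4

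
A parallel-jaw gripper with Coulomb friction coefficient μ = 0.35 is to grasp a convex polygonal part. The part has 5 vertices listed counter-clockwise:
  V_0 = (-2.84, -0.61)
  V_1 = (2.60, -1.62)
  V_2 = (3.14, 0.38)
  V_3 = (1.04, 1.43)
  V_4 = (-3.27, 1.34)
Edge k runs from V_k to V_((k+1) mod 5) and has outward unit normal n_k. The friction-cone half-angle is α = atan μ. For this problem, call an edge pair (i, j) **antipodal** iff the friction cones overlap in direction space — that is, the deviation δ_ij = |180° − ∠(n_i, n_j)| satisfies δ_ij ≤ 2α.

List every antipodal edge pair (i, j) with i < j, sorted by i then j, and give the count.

count = 3; pairs: (0,2), (0,3), (1,4)

α = atan 0.35 = 19.29°;  2α = 38.58°
n_0 = (-0.1825, -0.9832)
n_1 = (+0.9654, -0.2607)
n_2 = (+0.4472, +0.8944)
n_3 = (-0.0209, +0.9998)
n_4 = (-0.9765, -0.2153)
  (0,1): δ = 94.59°  ·
  (0,2): δ = 16.05°  ✓
  (0,3): δ = 11.71°  ✓
  (0,4): δ = 112.95°  ·
  (1,2): δ = 101.46°  ·
  (1,3): δ = 73.69°  ·
  (1,4): δ = 27.55°  ✓
  (2,3): δ = 152.24°  ·
  (2,4): δ = 51.00°  ·
  (3,4): δ = 78.76°  ·
antipodal pairs: 3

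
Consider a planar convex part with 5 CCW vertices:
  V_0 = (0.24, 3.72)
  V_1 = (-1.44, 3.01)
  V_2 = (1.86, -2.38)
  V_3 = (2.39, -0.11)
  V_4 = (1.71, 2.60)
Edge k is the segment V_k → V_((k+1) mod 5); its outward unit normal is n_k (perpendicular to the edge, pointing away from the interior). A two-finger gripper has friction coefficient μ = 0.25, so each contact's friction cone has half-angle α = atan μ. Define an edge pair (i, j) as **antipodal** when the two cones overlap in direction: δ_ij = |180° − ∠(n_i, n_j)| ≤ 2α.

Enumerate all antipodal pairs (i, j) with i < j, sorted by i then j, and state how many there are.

count = 2; pairs: (1,3), (1,4)

α = atan 0.25 = 14.04°;  2α = 28.07°
n_0 = (-0.3893, +0.9211)
n_1 = (-0.8529, -0.5222)
n_2 = (+0.9738, -0.2274)
n_3 = (+0.9699, +0.2434)
n_4 = (+0.6060, +0.7954)
  (0,1): δ = 81.43°  ·
  (0,2): δ = 53.95°  ·
  (0,3): δ = 81.18°  ·
  (0,4): δ = 119.79°  ·
  (1,2): δ = 44.62°  ·
  (1,3): δ = 17.39°  ✓
  (1,4): δ = 21.22°  ✓
  (2,3): δ = 152.77°  ·
  (2,4): δ = 114.16°  ·
  (3,4): δ = 141.39°  ·
antipodal pairs: 2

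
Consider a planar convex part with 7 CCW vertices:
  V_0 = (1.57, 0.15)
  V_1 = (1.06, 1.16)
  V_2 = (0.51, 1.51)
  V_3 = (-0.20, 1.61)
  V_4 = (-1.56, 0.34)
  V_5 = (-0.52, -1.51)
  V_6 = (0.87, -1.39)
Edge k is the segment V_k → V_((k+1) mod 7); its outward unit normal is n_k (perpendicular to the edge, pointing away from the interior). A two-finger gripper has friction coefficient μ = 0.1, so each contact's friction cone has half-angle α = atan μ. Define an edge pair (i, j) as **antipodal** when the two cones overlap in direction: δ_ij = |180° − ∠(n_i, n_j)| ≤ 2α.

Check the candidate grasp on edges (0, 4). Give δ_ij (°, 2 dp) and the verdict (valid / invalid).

δ = 2.55°, valid

α = atan 0.1 = 5.71°;  2α = 11.42°
edge 0: e_0 = (-0.51, +1.01);  n_0 = (+0.8927, +0.4507)
edge 4: e_4 = (+1.04, -1.85);  n_4 = (-0.8717, -0.4900)
∠(n_0, n_4) = 177.45°
δ = |180° − 177.45°| = 2.55°
2.55° ≤ 2α = 11.42°  →  valid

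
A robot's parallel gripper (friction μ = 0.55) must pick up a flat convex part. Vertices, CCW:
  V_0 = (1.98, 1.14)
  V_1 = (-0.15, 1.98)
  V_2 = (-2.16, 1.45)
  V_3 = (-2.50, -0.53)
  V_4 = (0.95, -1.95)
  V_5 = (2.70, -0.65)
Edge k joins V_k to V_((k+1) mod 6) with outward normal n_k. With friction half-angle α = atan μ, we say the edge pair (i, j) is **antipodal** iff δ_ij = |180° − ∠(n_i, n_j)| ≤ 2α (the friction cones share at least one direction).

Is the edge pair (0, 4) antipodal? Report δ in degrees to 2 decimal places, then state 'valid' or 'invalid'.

δ = 58.13°, invalid

α = atan 0.55 = 28.81°;  2α = 57.62°
edge 0: e_0 = (-2.13, +0.84);  n_0 = (+0.3669, +0.9303)
edge 4: e_4 = (+1.75, +1.30);  n_4 = (+0.5963, -0.8027)
∠(n_0, n_4) = 121.87°
δ = |180° − 121.87°| = 58.13°
58.13° > 2α = 57.62°  →  invalid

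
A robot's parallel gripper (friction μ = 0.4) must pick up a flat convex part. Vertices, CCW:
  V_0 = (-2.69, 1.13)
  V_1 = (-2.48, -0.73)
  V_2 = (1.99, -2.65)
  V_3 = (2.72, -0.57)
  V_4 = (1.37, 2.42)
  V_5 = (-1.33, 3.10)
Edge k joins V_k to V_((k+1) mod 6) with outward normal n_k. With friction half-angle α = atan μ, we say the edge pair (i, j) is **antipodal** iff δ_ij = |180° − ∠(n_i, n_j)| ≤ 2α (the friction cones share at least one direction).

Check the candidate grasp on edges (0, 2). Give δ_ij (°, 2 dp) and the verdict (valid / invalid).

α = atan 0.4 = 21.80°;  2α = 43.60°
edge 0: e_0 = (+0.21, -1.86);  n_0 = (-0.9937, -0.1122)
edge 2: e_2 = (+0.73, +2.08);  n_2 = (+0.9436, -0.3312)
∠(n_0, n_2) = 154.22°
δ = |180° − 154.22°| = 25.78°
25.78° ≤ 2α = 43.60°  →  valid

δ = 25.78°, valid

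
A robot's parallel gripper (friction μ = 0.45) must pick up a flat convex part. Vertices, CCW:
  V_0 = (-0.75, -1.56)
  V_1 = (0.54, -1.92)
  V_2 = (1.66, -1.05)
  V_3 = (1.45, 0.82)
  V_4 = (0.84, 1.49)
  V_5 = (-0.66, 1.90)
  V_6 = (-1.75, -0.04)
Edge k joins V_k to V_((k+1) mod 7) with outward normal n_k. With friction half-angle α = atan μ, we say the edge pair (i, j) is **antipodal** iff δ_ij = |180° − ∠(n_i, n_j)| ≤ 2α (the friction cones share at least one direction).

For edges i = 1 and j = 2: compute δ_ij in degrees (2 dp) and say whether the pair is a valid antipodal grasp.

δ = 121.43°, invalid

α = atan 0.45 = 24.23°;  2α = 48.46°
edge 1: e_1 = (+1.12, +0.87);  n_1 = (+0.6135, -0.7897)
edge 2: e_2 = (-0.21, +1.87);  n_2 = (+0.9938, +0.1116)
∠(n_1, n_2) = 58.57°
δ = |180° − 58.57°| = 121.43°
121.43° > 2α = 48.46°  →  invalid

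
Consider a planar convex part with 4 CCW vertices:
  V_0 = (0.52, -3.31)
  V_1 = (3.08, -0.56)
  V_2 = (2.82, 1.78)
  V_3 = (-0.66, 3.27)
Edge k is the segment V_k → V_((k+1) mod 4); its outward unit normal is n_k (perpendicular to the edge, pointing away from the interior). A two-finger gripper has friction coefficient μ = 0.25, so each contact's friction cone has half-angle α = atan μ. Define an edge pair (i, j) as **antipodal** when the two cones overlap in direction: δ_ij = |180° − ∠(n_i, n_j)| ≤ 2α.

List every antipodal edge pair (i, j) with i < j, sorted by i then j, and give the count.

α = atan 0.25 = 14.04°;  2α = 28.07°
n_0 = (+0.7319, -0.6814)
n_1 = (+0.9939, +0.1104)
n_2 = (+0.3936, +0.9193)
n_3 = (-0.9843, -0.1765)
  (0,1): δ = 130.71°  ·
  (0,2): δ = 70.23°  ·
  (0,3): δ = 53.12°  ·
  (1,2): δ = 119.52°  ·
  (1,3): δ = 3.83°  ✓
  (2,3): δ = 56.65°  ·
antipodal pairs: 1

count = 1; pairs: (1,3)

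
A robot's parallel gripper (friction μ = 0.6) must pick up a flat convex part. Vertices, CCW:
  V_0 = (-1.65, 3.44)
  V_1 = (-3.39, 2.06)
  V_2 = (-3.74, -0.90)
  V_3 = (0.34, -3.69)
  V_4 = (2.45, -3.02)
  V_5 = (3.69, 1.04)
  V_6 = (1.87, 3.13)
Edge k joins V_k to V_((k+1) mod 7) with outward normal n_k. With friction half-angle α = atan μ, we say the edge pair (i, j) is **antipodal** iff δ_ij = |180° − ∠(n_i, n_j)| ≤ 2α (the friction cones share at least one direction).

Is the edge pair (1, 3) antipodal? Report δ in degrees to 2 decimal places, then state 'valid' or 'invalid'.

δ = 65.64°, invalid

α = atan 0.6 = 30.96°;  2α = 61.93°
edge 1: e_1 = (-0.35, -2.96);  n_1 = (-0.9931, +0.1174)
edge 3: e_3 = (+2.11, +0.67);  n_3 = (+0.3026, -0.9531)
∠(n_1, n_3) = 114.36°
δ = |180° − 114.36°| = 65.64°
65.64° > 2α = 61.93°  →  invalid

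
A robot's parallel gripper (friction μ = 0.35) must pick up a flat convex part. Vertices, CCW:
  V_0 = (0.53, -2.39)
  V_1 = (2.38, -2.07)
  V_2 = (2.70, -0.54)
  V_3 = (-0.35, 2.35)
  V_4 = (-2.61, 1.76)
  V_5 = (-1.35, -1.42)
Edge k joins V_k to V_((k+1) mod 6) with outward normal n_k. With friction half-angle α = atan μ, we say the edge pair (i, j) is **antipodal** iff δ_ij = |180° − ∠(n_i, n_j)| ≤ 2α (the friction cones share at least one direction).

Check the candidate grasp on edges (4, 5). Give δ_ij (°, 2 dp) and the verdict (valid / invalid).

δ = 138.91°, invalid

α = atan 0.35 = 19.29°;  2α = 38.58°
edge 4: e_4 = (+1.26, -3.18);  n_4 = (-0.9297, -0.3684)
edge 5: e_5 = (+1.88, -0.97);  n_5 = (-0.4585, -0.8887)
∠(n_4, n_5) = 41.09°
δ = |180° − 41.09°| = 138.91°
138.91° > 2α = 38.58°  →  invalid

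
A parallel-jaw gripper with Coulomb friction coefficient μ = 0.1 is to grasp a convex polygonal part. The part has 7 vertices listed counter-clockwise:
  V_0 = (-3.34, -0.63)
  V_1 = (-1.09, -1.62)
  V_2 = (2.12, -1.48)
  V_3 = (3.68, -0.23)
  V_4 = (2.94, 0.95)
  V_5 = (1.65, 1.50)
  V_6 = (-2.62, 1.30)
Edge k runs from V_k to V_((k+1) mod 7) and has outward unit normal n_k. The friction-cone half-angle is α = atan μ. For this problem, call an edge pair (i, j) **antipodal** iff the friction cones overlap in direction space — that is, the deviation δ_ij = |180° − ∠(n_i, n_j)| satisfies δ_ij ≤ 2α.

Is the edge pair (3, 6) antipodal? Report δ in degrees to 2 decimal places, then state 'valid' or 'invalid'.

δ = 52.55°, invalid

α = atan 0.1 = 5.71°;  2α = 11.42°
edge 3: e_3 = (-0.74, +1.18);  n_3 = (+0.8472, +0.5313)
edge 6: e_6 = (-0.72, -1.93);  n_6 = (-0.9369, +0.3495)
∠(n_3, n_6) = 127.45°
δ = |180° − 127.45°| = 52.55°
52.55° > 2α = 11.42°  →  invalid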